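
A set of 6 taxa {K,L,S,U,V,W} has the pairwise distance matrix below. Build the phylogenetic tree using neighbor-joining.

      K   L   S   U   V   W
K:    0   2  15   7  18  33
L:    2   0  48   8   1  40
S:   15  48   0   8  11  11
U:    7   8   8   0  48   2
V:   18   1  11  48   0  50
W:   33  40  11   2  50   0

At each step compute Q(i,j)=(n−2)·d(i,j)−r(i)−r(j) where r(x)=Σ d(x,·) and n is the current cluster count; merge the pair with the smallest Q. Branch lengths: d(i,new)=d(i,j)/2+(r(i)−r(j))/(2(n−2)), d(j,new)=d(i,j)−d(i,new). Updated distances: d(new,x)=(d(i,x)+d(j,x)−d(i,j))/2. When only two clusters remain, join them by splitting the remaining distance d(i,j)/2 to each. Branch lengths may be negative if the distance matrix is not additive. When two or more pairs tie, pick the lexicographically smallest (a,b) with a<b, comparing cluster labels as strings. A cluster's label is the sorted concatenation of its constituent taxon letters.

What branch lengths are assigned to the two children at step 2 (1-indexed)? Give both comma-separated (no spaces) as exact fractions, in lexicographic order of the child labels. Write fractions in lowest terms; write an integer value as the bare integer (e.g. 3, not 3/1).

iteration 1: select L,V (d=1, Q=-223); attach at lengths (-25/8, 33/8); label the merged cluster LV
  updated: d(K,LV)=19/2, d(LV,S)=29, d(LV,U)=55/2, d(LV,W)=89/2
iteration 2: select K,LV (d=19/2, Q=-293/2); attach at lengths (-35/12, 149/12); label the merged cluster KLV
  updated: d(KLV,S)=69/4, d(KLV,U)=25/2, d(KLV,W)=34
iteration 3: select KLV,S (d=69/4, Q=-131/2); attach at lengths (31/2, 7/4); label the merged cluster KLSV
  updated: d(KLSV,U)=13/8, d(KLSV,W)=111/8
iteration 4: select KLSV,U (d=13/8, Q=-35/2); attach at lengths (27/4, -41/8); label the merged cluster KLSUV
  updated: d(KLSUV,W)=57/8
iteration 5: select KLSUV,W (d=57/8); attach at lengths (57/16, 57/16); label the merged cluster KLSUVW
final tree: ((((K:-35/12,(L:-25/8,V:33/8):149/12):31/2,S:7/4):27/4,U:-41/8):57/16,W:57/16)
total length: 73/2

-35/12,149/12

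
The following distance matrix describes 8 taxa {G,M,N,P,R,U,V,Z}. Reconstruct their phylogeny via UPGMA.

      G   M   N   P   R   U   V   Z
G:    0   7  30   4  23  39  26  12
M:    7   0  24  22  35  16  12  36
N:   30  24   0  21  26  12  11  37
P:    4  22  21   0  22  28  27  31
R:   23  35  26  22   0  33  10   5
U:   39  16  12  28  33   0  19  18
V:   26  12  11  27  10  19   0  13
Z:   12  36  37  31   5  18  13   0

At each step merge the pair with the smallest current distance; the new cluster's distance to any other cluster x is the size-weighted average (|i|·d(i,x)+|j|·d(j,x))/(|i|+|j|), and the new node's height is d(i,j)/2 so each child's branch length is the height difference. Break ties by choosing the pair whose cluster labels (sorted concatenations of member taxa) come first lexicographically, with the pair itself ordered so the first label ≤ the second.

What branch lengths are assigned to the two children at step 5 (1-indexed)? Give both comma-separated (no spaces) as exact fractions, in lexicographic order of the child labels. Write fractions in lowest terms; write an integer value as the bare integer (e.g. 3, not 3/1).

iteration 1: select G,P (d=4); attach at lengths (2, 2); label the merged cluster GP
  updated: d(GP,M)=29/2, d(GP,N)=51/2, d(GP,R)=45/2, d(GP,U)=67/2, d(GP,V)=53/2, d(GP,Z)=43/2
iteration 2: select R,Z (d=5); attach at lengths (5/2, 5/2); label the merged cluster RZ
  updated: d(GP,RZ)=22, d(M,RZ)=71/2, d(N,RZ)=63/2, d(RZ,U)=51/2, d(RZ,V)=23/2
iteration 3: select N,V (d=11); attach at lengths (11/2, 11/2); label the merged cluster NV
  updated: d(GP,NV)=26, d(M,NV)=18, d(NV,RZ)=43/2, d(NV,U)=31/2
iteration 4: select GP,M (d=29/2); attach at lengths (21/4, 29/4); label the merged cluster GMP
  updated: d(GMP,NV)=70/3, d(GMP,RZ)=53/2, d(GMP,U)=83/3
iteration 5: select NV,U (d=31/2); attach at lengths (9/4, 31/4); label the merged cluster NUV
  updated: d(GMP,NUV)=223/9, d(NUV,RZ)=137/6
iteration 6: select NUV,RZ (d=137/6); attach at lengths (11/3, 107/12); label the merged cluster NRUVZ
  updated: d(GMP,NRUVZ)=382/15
iteration 7: select GMP,NRUVZ (d=382/15); attach at lengths (329/60, 79/60); label the merged cluster GMNPRUVZ
final tree: (((G:2,P:2):21/4,M:29/4):329/60,(((N:11/2,V:11/2):9/4,U:31/4):11/3,(R:5/2,Z:5/2):107/12):79/60)
total length: 3713/60

9/4,31/4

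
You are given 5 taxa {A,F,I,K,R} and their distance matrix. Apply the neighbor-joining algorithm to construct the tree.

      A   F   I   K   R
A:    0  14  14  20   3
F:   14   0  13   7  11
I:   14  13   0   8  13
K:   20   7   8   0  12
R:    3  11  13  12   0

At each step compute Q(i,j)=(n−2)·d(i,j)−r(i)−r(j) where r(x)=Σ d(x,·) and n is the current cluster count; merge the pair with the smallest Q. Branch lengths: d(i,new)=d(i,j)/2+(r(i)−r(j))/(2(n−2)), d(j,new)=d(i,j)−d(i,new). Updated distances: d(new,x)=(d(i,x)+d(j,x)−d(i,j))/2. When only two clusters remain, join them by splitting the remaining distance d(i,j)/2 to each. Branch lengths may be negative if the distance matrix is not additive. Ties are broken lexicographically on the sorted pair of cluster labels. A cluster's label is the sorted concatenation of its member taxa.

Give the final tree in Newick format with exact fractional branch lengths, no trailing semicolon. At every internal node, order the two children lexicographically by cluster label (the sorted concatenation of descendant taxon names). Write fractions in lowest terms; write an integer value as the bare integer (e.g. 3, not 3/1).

step 1: merge (A,R) at d=3, Q=-81; branch lengths A→7/2, R→-1/2; new cluster AR
  updated: d(AR,F)=11, d(AR,I)=12, d(AR,K)=29/2
step 2: merge (AR,F) at d=11, Q=-93/2; branch lengths AR→57/8, F→31/8; new cluster AFR
  updated: d(AFR,I)=7, d(AFR,K)=21/4
step 3: merge (AFR,I) at d=7, Q=-81/4; branch lengths AFR→17/8, I→39/8; new cluster AFIR
  updated: d(AFIR,K)=25/8
step 4: merge (AFIR,K) at d=25/8; branch lengths AFIR→25/16, K→25/16; new cluster AFIKR
final tree: ((((A:7/2,R:-1/2):57/8,F:31/8):17/8,I:39/8):25/16,K:25/16)
total length: 193/8

((((A:7/2,R:-1/2):57/8,F:31/8):17/8,I:39/8):25/16,K:25/16)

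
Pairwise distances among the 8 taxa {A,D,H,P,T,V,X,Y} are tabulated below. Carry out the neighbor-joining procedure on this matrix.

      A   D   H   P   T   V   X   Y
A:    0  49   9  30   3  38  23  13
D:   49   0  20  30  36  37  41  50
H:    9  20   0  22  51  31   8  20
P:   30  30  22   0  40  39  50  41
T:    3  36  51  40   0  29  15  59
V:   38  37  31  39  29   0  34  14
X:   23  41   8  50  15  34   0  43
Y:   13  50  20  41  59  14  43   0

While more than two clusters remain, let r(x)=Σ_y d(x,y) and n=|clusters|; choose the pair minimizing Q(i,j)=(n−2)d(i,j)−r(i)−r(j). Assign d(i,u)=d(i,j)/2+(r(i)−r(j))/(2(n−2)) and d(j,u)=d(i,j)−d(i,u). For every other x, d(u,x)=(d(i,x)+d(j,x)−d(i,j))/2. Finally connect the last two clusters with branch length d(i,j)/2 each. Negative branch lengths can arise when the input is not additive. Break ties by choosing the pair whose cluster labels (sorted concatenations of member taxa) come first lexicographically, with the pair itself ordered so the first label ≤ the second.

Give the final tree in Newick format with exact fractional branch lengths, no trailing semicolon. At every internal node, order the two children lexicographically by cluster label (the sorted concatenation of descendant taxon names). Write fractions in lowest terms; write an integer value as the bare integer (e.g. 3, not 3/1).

(((((A:-25/6,T:43/6):275/32,X:285/32):233/32,(V:109/20,Y:171/20):411/32):105/32,(D:121/8,P:119/8):171/32):21/64,H:21/64)

1. join A+T (d=3, Q=-380) ⇒ AT; edges |A|=-25/6, |T|=43/6
  updated: d(AT,D)=41, d(AT,H)=57/2, d(AT,P)=67/2, d(AT,V)=32, d(AT,X)=35/2, d(AT,Y)=69/2
2. join V+Y (d=14, Q=-639/2) ⇒ VY; edges |V|=109/20, |Y|=171/20
  updated: d(AT,VY)=105/4, d(D,VY)=73/2, d(H,VY)=37/2, d(P,VY)=33, d(VY,X)=63/2
3. join AT+X (d=35/2, Q=-899/4) ⇒ ATX; edges |AT|=275/32, |X|=285/32
  updated: d(ATX,D)=129/4, d(ATX,H)=19/2, d(ATX,P)=33, d(ATX,VY)=161/8
4. join D+P (d=30, Q=-587/4) ⇒ DP; edges |D|=121/8, |P|=119/8
  updated: d(ATX,DP)=141/8, d(DP,H)=6, d(DP,VY)=79/4
5. join ATX+VY (d=161/8, Q=-523/8) ⇒ ATVXY; edges |ATX|=233/32, |VY|=411/32
  updated: d(ATVXY,DP)=69/8, d(ATVXY,H)=63/16
6. join ATVXY+DP (d=69/8, Q=-297/16) ⇒ ADPTVXY; edges |ATVXY|=105/32, |DP|=171/32
  updated: d(ADPTVXY,H)=21/32
7. join ADPTVXY+H (d=21/32) ⇒ ADHPTVXY; edges |ADPTVXY|=21/64, |H|=21/64
final tree: (((((A:-25/6,T:43/6):275/32,X:285/32):233/32,(V:109/20,Y:171/20):411/32):105/32,(D:121/8,P:119/8):171/32):21/64,H:21/64)
total length: 3005/32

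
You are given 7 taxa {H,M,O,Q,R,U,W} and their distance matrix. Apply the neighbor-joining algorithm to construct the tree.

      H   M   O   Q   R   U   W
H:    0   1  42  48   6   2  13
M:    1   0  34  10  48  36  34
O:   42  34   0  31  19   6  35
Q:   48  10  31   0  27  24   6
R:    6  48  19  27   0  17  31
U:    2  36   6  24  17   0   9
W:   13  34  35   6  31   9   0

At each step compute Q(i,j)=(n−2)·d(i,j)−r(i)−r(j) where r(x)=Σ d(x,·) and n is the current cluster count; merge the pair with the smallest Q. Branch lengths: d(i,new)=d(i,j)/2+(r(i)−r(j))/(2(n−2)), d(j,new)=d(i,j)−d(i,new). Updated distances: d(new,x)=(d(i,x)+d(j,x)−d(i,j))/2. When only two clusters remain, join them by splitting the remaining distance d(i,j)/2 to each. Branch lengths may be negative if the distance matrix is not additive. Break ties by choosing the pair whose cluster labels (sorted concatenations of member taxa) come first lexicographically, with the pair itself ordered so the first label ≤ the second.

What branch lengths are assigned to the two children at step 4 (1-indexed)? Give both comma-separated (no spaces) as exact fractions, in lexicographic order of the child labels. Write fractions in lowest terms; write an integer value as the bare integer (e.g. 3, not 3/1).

iteration 1: select H,M (d=1, Q=-270); attach at lengths (-23/5, 28/5); label the merged cluster HM
  updated: d(HM,O)=75/2, d(HM,Q)=57/2, d(HM,R)=53/2, d(HM,U)=37/2, d(HM,W)=23
iteration 2: select Q,W (d=6, Q=-393/2); attach at lengths (73/16, 23/16); label the merged cluster QW
  updated: d(HM,QW)=91/4, d(O,QW)=30, d(QW,R)=26, d(QW,U)=27/2
iteration 3: select O,U (d=6, Q=-259/2); attach at lengths (37/4, -13/4); label the merged cluster OU
  updated: d(HM,OU)=25, d(OU,QW)=75/4, d(OU,R)=15
iteration 4: select HM,QW (d=91/4, Q=-385/4); attach at lengths (209/16, 155/16); label the merged cluster HMQW
  updated: d(HMQW,OU)=21/2, d(HMQW,R)=119/8
iteration 5: select HMQW,OU (d=21/2, Q=-323/8); attach at lengths (83/16, 85/16); label the merged cluster HMOQUW
  updated: d(HMOQUW,R)=155/16
iteration 6: select HMOQUW,R (d=155/16); attach at lengths (155/32, 155/32); label the merged cluster HMOQRUW
final tree: ((((H:-23/5,M:28/5):209/16,(Q:73/16,W:23/16):155/16):83/16,(O:37/4,U:-13/4):85/16):155/32,R:155/32)
total length: 895/16

209/16,155/16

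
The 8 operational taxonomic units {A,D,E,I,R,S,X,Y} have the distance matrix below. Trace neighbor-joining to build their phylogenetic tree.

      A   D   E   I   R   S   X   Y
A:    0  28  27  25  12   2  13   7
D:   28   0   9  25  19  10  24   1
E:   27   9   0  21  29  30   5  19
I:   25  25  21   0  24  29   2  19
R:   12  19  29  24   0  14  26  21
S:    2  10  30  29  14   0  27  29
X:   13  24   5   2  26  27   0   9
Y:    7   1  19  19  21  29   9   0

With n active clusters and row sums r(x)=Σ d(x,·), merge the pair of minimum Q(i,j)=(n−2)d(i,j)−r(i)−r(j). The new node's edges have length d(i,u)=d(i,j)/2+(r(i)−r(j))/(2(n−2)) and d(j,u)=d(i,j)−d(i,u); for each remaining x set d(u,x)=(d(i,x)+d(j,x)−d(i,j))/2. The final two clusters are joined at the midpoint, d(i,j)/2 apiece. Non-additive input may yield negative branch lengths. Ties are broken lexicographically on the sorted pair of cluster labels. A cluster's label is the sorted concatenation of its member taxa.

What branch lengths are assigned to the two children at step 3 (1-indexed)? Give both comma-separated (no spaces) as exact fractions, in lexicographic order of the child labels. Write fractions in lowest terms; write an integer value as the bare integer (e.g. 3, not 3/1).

39/8,57/8

iteration 1: select A,S (d=2, Q=-243); attach at lengths (-5/4, 13/4); label the merged cluster AS
  updated: d(AS,D)=18, d(AS,E)=55/2, d(AS,I)=26, d(AS,R)=12, d(AS,X)=19, d(AS,Y)=17
iteration 2: select I,X (d=2, Q=-192); attach at lengths (21/5, -11/5); label the merged cluster IX
  updated: d(AS,IX)=43/2, d(D,IX)=47/2, d(E,IX)=12, d(IX,R)=24, d(IX,Y)=13
iteration 3: select AS,R (d=12, Q=-153); attach at lengths (39/8, 57/8); label the merged cluster ARS
  updated: d(ARS,D)=25/2, d(ARS,E)=89/4, d(ARS,IX)=67/4, d(ARS,Y)=13
iteration 4: select E,IX (d=12, Q=-183/2); attach at lengths (11/2, 13/2); label the merged cluster EIX
  updated: d(ARS,EIX)=27/2, d(D,EIX)=41/4, d(EIX,Y)=10
iteration 5: select ARS,EIX (d=27/2, Q=-183/4); attach at lengths (129/16, 87/16); label the merged cluster AEIRSX
  updated: d(AEIRSX,D)=37/8, d(AEIRSX,Y)=19/4
iteration 6: select AEIRSX,D (d=37/8, Q=-83/8); attach at lengths (67/16, 7/16); label the merged cluster ADEIRSX
  updated: d(ADEIRSX,Y)=9/16
iteration 7: select ADEIRSX,Y (d=9/16); attach at lengths (9/32, 9/32); label the merged cluster ADEIRSXY
final tree: (((((A:-5/4,S:13/4):39/8,R:57/8):129/16,(E:11/2,(I:21/5,X:-11/5):13/2):87/16):67/16,D:7/16):9/32,Y:9/32)
total length: 747/16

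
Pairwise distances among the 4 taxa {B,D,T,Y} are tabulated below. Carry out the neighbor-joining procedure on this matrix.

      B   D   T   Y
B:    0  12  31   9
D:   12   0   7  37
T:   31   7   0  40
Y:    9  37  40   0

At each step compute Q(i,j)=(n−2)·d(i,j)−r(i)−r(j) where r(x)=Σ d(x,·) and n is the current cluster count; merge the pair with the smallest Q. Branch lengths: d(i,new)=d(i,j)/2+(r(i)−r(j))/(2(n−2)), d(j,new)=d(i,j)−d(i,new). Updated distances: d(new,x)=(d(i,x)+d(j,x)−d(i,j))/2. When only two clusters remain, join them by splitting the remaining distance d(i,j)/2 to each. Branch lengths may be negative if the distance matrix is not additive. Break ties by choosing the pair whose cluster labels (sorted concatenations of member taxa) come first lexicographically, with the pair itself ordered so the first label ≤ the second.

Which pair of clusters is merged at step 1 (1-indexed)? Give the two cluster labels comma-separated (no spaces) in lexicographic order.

B,Y

1. join B+Y (d=9, Q=-120) ⇒ BY; edges |B|=-4, |Y|=13
  updated: d(BY,D)=20, d(BY,T)=31
2. join BY+D (d=20, Q=-58) ⇒ BDY; edges |BY|=22, |D|=-2
  updated: d(BDY,T)=9
3. join BDY+T (d=9) ⇒ BDTY; edges |BDY|=9/2, |T|=9/2
final tree: (((B:-4,Y:13):22,D:-2):9/2,T:9/2)
total length: 38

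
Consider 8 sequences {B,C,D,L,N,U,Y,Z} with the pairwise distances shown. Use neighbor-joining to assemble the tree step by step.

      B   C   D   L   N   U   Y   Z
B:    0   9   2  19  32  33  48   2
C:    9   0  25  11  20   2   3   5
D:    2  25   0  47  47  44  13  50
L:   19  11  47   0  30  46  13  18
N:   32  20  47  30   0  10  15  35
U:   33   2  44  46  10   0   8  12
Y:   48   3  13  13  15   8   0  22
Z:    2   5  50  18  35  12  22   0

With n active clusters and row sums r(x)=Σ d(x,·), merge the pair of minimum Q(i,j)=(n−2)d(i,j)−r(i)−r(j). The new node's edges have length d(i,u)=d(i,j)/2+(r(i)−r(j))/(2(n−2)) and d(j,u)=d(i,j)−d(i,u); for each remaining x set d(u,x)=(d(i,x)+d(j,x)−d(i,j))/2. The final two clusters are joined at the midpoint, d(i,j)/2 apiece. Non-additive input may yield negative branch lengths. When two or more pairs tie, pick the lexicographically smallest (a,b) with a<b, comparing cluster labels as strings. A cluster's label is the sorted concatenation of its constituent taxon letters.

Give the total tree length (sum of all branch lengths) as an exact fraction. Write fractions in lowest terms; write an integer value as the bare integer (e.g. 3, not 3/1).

iteration 1: select B,D (d=2, Q=-361); attach at lengths (-71/12, 95/12); label the merged cluster BD
  updated: d(BD,C)=16, d(BD,L)=32, d(BD,N)=77/2, d(BD,U)=75/2, d(BD,Y)=59/2, d(BD,Z)=25
iteration 2: select N,U (d=10, Q=-214); attach at lengths (83/10, 17/10); label the merged cluster NU
  updated: d(BD,NU)=33, d(C,NU)=6, d(L,NU)=33, d(NU,Y)=13/2, d(NU,Z)=37/2
iteration 3: select NU,Y (d=13/2, Q=-145); attach at lengths (49/8, 3/8); label the merged cluster NUY
  updated: d(BD,NUY)=28, d(C,NUY)=5/4, d(L,NUY)=79/4, d(NUY,Z)=17
iteration 4: select C,NUY (d=5/4, Q=-191/2); attach at lengths (-29/6, 73/12); label the merged cluster CNUY
  updated: d(BD,CNUY)=171/8, d(CNUY,L)=59/4, d(CNUY,Z)=83/8
iteration 5: select BD,CNUY (d=171/8, Q=-657/8); attach at lengths (597/32, 87/32); label the merged cluster BCDNUY
  updated: d(BCDNUY,L)=203/16, d(BCDNUY,Z)=7
iteration 6: select BCDNUY,L (d=203/16, Q=-603/16); attach at lengths (27/32, 379/32); label the merged cluster BCDLNUY
  updated: d(BCDLNUY,Z)=197/32
iteration 7: select BCDLNUY,Z (d=197/32); attach at lengths (197/64, 197/64); label the merged cluster BCDLNUYZ
final tree: ((((B:-71/12,D:95/12):597/32,(C:-29/6,((N:83/10,U:17/10):49/8,Y:3/8):73/12):87/32):27/32,L:379/32):197/64,Z:197/64)
total length: 1919/32

1919/32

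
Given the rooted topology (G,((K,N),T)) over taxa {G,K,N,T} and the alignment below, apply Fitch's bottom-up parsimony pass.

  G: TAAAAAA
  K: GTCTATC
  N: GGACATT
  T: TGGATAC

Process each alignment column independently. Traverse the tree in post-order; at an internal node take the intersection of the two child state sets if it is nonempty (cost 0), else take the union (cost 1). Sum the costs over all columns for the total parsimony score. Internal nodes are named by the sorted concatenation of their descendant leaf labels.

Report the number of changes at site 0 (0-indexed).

1

KN@0: {G} ∩ {G} = {G} (intersection, +0)
KNT@0: {G} ∪ {T} = {G,T} (union, +1)
GKNT@0: {T} ∩ {G,T} = {T} (intersection, +0)
KN@1: {T} ∪ {G} = {G,T} (union, +1)
KNT@1: {G,T} ∩ {G} = {G} (intersection, +0)
GKNT@1: {A} ∪ {G} = {A,G} (union, +1)
KN@2: {C} ∪ {A} = {A,C} (union, +1)
KNT@2: {A,C} ∪ {G} = {A,C,G} (union, +1)
GKNT@2: {A} ∩ {A,C,G} = {A} (intersection, +0)
KN@3: {T} ∪ {C} = {C,T} (union, +1)
KNT@3: {C,T} ∪ {A} = {A,C,T} (union, +1)
GKNT@3: {A} ∩ {A,C,T} = {A} (intersection, +0)
KN@4: {A} ∩ {A} = {A} (intersection, +0)
KNT@4: {A} ∪ {T} = {A,T} (union, +1)
GKNT@4: {A} ∩ {A,T} = {A} (intersection, +0)
KN@5: {T} ∩ {T} = {T} (intersection, +0)
KNT@5: {T} ∪ {A} = {A,T} (union, +1)
GKNT@5: {A} ∩ {A,T} = {A} (intersection, +0)
KN@6: {C} ∪ {T} = {C,T} (union, +1)
KNT@6: {C,T} ∩ {C} = {C} (intersection, +0)
GKNT@6: {A} ∪ {C} = {A,C} (union, +1)
per-site changes: [1, 2, 2, 2, 1, 1, 2]; total = 11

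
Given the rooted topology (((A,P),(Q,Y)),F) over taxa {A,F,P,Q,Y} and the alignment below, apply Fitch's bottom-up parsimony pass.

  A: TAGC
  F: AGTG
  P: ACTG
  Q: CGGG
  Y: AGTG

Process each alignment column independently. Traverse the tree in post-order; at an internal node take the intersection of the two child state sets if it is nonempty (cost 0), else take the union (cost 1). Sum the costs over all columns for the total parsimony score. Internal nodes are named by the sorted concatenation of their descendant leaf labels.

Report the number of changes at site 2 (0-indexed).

site 0, node AP: A={T} ∪ P={A} → {A,T} (+1)
site 0, node QY: Q={C} ∪ Y={A} → {A,C} (+1)
site 0, node APQY: AP={A,T} ∩ QY={A,C} → {A} (+0)
site 0, node AFPQY: APQY={A} ∩ F={A} → {A} (+0)
site 1, node AP: A={A} ∪ P={C} → {A,C} (+1)
site 1, node QY: Q={G} ∩ Y={G} → {G} (+0)
site 1, node APQY: AP={A,C} ∪ QY={G} → {A,C,G} (+1)
site 1, node AFPQY: APQY={A,C,G} ∩ F={G} → {G} (+0)
site 2, node AP: A={G} ∪ P={T} → {G,T} (+1)
site 2, node QY: Q={G} ∪ Y={T} → {G,T} (+1)
site 2, node APQY: AP={G,T} ∩ QY={G,T} → {G,T} (+0)
site 2, node AFPQY: APQY={G,T} ∩ F={T} → {T} (+0)
site 3, node AP: A={C} ∪ P={G} → {C,G} (+1)
site 3, node QY: Q={G} ∩ Y={G} → {G} (+0)
site 3, node APQY: AP={C,G} ∩ QY={G} → {G} (+0)
site 3, node AFPQY: APQY={G} ∩ F={G} → {G} (+0)
per-site changes: [2, 2, 2, 1]; total = 7

2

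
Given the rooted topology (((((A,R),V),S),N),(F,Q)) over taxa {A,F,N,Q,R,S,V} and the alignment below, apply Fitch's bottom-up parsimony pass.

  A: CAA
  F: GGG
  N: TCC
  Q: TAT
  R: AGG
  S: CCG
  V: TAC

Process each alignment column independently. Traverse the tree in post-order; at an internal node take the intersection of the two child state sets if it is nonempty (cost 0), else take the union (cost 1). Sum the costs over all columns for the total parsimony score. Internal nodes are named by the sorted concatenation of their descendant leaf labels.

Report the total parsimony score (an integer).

AR@0: {C} ∪ {A} = {A,C} (union, +1)
ARV@0: {A,C} ∪ {T} = {A,C,T} (union, +1)
ARSV@0: {A,C,T} ∩ {C} = {C} (intersection, +0)
ANRSV@0: {C} ∪ {T} = {C,T} (union, +1)
FQ@0: {G} ∪ {T} = {G,T} (union, +1)
AFNQRSV@0: {C,T} ∩ {G,T} = {T} (intersection, +0)
AR@1: {A} ∪ {G} = {A,G} (union, +1)
ARV@1: {A,G} ∩ {A} = {A} (intersection, +0)
ARSV@1: {A} ∪ {C} = {A,C} (union, +1)
ANRSV@1: {A,C} ∩ {C} = {C} (intersection, +0)
FQ@1: {G} ∪ {A} = {A,G} (union, +1)
AFNQRSV@1: {C} ∪ {A,G} = {A,C,G} (union, +1)
AR@2: {A} ∪ {G} = {A,G} (union, +1)
ARV@2: {A,G} ∪ {C} = {A,C,G} (union, +1)
ARSV@2: {A,C,G} ∩ {G} = {G} (intersection, +0)
ANRSV@2: {G} ∪ {C} = {C,G} (union, +1)
FQ@2: {G} ∪ {T} = {G,T} (union, +1)
AFNQRSV@2: {C,G} ∩ {G,T} = {G} (intersection, +0)
per-site changes: [4, 4, 4]; total = 12

12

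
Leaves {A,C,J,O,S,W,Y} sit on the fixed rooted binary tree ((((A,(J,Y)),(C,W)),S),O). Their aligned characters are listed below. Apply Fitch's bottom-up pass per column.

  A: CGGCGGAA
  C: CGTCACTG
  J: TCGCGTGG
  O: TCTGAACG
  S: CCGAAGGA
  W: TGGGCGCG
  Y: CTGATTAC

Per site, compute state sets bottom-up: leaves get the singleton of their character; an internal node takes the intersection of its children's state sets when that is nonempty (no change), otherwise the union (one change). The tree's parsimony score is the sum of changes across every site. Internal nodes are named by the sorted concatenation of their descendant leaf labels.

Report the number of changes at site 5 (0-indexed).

3

[col 0] JY: children J:{T}, Y:{C} ∪→ {C,T}; cost 1
[col 0] AJY: children A:{C}, JY:{C,T} ∩→ {C}; cost 0
[col 0] CW: children C:{C}, W:{T} ∪→ {C,T}; cost 1
[col 0] ACJWY: children AJY:{C}, CW:{C,T} ∩→ {C}; cost 0
[col 0] ACJSWY: children ACJWY:{C}, S:{C} ∩→ {C}; cost 0
[col 0] ACJOSWY: children ACJSWY:{C}, O:{T} ∪→ {C,T}; cost 1
[col 1] JY: children J:{C}, Y:{T} ∪→ {C,T}; cost 1
[col 1] AJY: children A:{G}, JY:{C,T} ∪→ {C,G,T}; cost 1
[col 1] CW: children C:{G}, W:{G} ∩→ {G}; cost 0
[col 1] ACJWY: children AJY:{C,G,T}, CW:{G} ∩→ {G}; cost 0
[col 1] ACJSWY: children ACJWY:{G}, S:{C} ∪→ {C,G}; cost 1
[col 1] ACJOSWY: children ACJSWY:{C,G}, O:{C} ∩→ {C}; cost 0
[col 2] JY: children J:{G}, Y:{G} ∩→ {G}; cost 0
[col 2] AJY: children A:{G}, JY:{G} ∩→ {G}; cost 0
[col 2] CW: children C:{T}, W:{G} ∪→ {G,T}; cost 1
[col 2] ACJWY: children AJY:{G}, CW:{G,T} ∩→ {G}; cost 0
[col 2] ACJSWY: children ACJWY:{G}, S:{G} ∩→ {G}; cost 0
[col 2] ACJOSWY: children ACJSWY:{G}, O:{T} ∪→ {G,T}; cost 1
[col 3] JY: children J:{C}, Y:{A} ∪→ {A,C}; cost 1
[col 3] AJY: children A:{C}, JY:{A,C} ∩→ {C}; cost 0
[col 3] CW: children C:{C}, W:{G} ∪→ {C,G}; cost 1
[col 3] ACJWY: children AJY:{C}, CW:{C,G} ∩→ {C}; cost 0
[col 3] ACJSWY: children ACJWY:{C}, S:{A} ∪→ {A,C}; cost 1
[col 3] ACJOSWY: children ACJSWY:{A,C}, O:{G} ∪→ {A,C,G}; cost 1
[col 4] JY: children J:{G}, Y:{T} ∪→ {G,T}; cost 1
[col 4] AJY: children A:{G}, JY:{G,T} ∩→ {G}; cost 0
[col 4] CW: children C:{A}, W:{C} ∪→ {A,C}; cost 1
[col 4] ACJWY: children AJY:{G}, CW:{A,C} ∪→ {A,C,G}; cost 1
[col 4] ACJSWY: children ACJWY:{A,C,G}, S:{A} ∩→ {A}; cost 0
[col 4] ACJOSWY: children ACJSWY:{A}, O:{A} ∩→ {A}; cost 0
[col 5] JY: children J:{T}, Y:{T} ∩→ {T}; cost 0
[col 5] AJY: children A:{G}, JY:{T} ∪→ {G,T}; cost 1
[col 5] CW: children C:{C}, W:{G} ∪→ {C,G}; cost 1
[col 5] ACJWY: children AJY:{G,T}, CW:{C,G} ∩→ {G}; cost 0
[col 5] ACJSWY: children ACJWY:{G}, S:{G} ∩→ {G}; cost 0
[col 5] ACJOSWY: children ACJSWY:{G}, O:{A} ∪→ {A,G}; cost 1
[col 6] JY: children J:{G}, Y:{A} ∪→ {A,G}; cost 1
[col 6] AJY: children A:{A}, JY:{A,G} ∩→ {A}; cost 0
[col 6] CW: children C:{T}, W:{C} ∪→ {C,T}; cost 1
[col 6] ACJWY: children AJY:{A}, CW:{C,T} ∪→ {A,C,T}; cost 1
[col 6] ACJSWY: children ACJWY:{A,C,T}, S:{G} ∪→ {A,C,G,T}; cost 1
[col 6] ACJOSWY: children ACJSWY:{A,C,G,T}, O:{C} ∩→ {C}; cost 0
[col 7] JY: children J:{G}, Y:{C} ∪→ {C,G}; cost 1
[col 7] AJY: children A:{A}, JY:{C,G} ∪→ {A,C,G}; cost 1
[col 7] CW: children C:{G}, W:{G} ∩→ {G}; cost 0
[col 7] ACJWY: children AJY:{A,C,G}, CW:{G} ∩→ {G}; cost 0
[col 7] ACJSWY: children ACJWY:{G}, S:{A} ∪→ {A,G}; cost 1
[col 7] ACJOSWY: children ACJSWY:{A,G}, O:{G} ∩→ {G}; cost 0
per-site changes: [3, 3, 2, 4, 3, 3, 4, 3]; total = 25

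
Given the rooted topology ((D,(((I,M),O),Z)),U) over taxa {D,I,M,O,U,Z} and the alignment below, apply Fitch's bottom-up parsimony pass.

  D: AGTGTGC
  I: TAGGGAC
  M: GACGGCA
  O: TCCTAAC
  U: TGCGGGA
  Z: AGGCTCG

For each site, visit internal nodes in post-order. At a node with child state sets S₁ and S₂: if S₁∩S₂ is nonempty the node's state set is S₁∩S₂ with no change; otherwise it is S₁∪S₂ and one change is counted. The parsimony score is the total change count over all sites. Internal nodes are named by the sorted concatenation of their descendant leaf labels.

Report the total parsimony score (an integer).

IM@0: {T} ∪ {G} = {G,T} (union, +1)
IMO@0: {G,T} ∩ {T} = {T} (intersection, +0)
IMOZ@0: {T} ∪ {A} = {A,T} (union, +1)
DIMOZ@0: {A} ∩ {A,T} = {A} (intersection, +0)
DIMOUZ@0: {A} ∪ {T} = {A,T} (union, +1)
IM@1: {A} ∩ {A} = {A} (intersection, +0)
IMO@1: {A} ∪ {C} = {A,C} (union, +1)
IMOZ@1: {A,C} ∪ {G} = {A,C,G} (union, +1)
DIMOZ@1: {G} ∩ {A,C,G} = {G} (intersection, +0)
DIMOUZ@1: {G} ∩ {G} = {G} (intersection, +0)
IM@2: {G} ∪ {C} = {C,G} (union, +1)
IMO@2: {C,G} ∩ {C} = {C} (intersection, +0)
IMOZ@2: {C} ∪ {G} = {C,G} (union, +1)
DIMOZ@2: {T} ∪ {C,G} = {C,G,T} (union, +1)
DIMOUZ@2: {C,G,T} ∩ {C} = {C} (intersection, +0)
IM@3: {G} ∩ {G} = {G} (intersection, +0)
IMO@3: {G} ∪ {T} = {G,T} (union, +1)
IMOZ@3: {G,T} ∪ {C} = {C,G,T} (union, +1)
DIMOZ@3: {G} ∩ {C,G,T} = {G} (intersection, +0)
DIMOUZ@3: {G} ∩ {G} = {G} (intersection, +0)
IM@4: {G} ∩ {G} = {G} (intersection, +0)
IMO@4: {G} ∪ {A} = {A,G} (union, +1)
IMOZ@4: {A,G} ∪ {T} = {A,G,T} (union, +1)
DIMOZ@4: {T} ∩ {A,G,T} = {T} (intersection, +0)
DIMOUZ@4: {T} ∪ {G} = {G,T} (union, +1)
IM@5: {A} ∪ {C} = {A,C} (union, +1)
IMO@5: {A,C} ∩ {A} = {A} (intersection, +0)
IMOZ@5: {A} ∪ {C} = {A,C} (union, +1)
DIMOZ@5: {G} ∪ {A,C} = {A,C,G} (union, +1)
DIMOUZ@5: {A,C,G} ∩ {G} = {G} (intersection, +0)
IM@6: {C} ∪ {A} = {A,C} (union, +1)
IMO@6: {A,C} ∩ {C} = {C} (intersection, +0)
IMOZ@6: {C} ∪ {G} = {C,G} (union, +1)
DIMOZ@6: {C} ∩ {C,G} = {C} (intersection, +0)
DIMOUZ@6: {C} ∪ {A} = {A,C} (union, +1)
per-site changes: [3, 2, 3, 2, 3, 3, 3]; total = 19

19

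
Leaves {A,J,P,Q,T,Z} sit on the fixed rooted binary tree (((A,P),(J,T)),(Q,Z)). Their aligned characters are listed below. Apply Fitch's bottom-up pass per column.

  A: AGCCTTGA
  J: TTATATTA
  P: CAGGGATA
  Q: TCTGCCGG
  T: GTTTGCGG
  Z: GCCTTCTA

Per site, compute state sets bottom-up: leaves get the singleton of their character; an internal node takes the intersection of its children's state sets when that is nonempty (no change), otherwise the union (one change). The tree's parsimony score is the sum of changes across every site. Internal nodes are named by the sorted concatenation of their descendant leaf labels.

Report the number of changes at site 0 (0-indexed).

[col 0] AP: children A:{A}, P:{C} ∪→ {A,C}; cost 1
[col 0] JT: children J:{T}, T:{G} ∪→ {G,T}; cost 1
[col 0] AJPT: children AP:{A,C}, JT:{G,T} ∪→ {A,C,G,T}; cost 1
[col 0] QZ: children Q:{T}, Z:{G} ∪→ {G,T}; cost 1
[col 0] AJPQTZ: children AJPT:{A,C,G,T}, QZ:{G,T} ∩→ {G,T}; cost 0
[col 1] AP: children A:{G}, P:{A} ∪→ {A,G}; cost 1
[col 1] JT: children J:{T}, T:{T} ∩→ {T}; cost 0
[col 1] AJPT: children AP:{A,G}, JT:{T} ∪→ {A,G,T}; cost 1
[col 1] QZ: children Q:{C}, Z:{C} ∩→ {C}; cost 0
[col 1] AJPQTZ: children AJPT:{A,G,T}, QZ:{C} ∪→ {A,C,G,T}; cost 1
[col 2] AP: children A:{C}, P:{G} ∪→ {C,G}; cost 1
[col 2] JT: children J:{A}, T:{T} ∪→ {A,T}; cost 1
[col 2] AJPT: children AP:{C,G}, JT:{A,T} ∪→ {A,C,G,T}; cost 1
[col 2] QZ: children Q:{T}, Z:{C} ∪→ {C,T}; cost 1
[col 2] AJPQTZ: children AJPT:{A,C,G,T}, QZ:{C,T} ∩→ {C,T}; cost 0
[col 3] AP: children A:{C}, P:{G} ∪→ {C,G}; cost 1
[col 3] JT: children J:{T}, T:{T} ∩→ {T}; cost 0
[col 3] AJPT: children AP:{C,G}, JT:{T} ∪→ {C,G,T}; cost 1
[col 3] QZ: children Q:{G}, Z:{T} ∪→ {G,T}; cost 1
[col 3] AJPQTZ: children AJPT:{C,G,T}, QZ:{G,T} ∩→ {G,T}; cost 0
[col 4] AP: children A:{T}, P:{G} ∪→ {G,T}; cost 1
[col 4] JT: children J:{A}, T:{G} ∪→ {A,G}; cost 1
[col 4] AJPT: children AP:{G,T}, JT:{A,G} ∩→ {G}; cost 0
[col 4] QZ: children Q:{C}, Z:{T} ∪→ {C,T}; cost 1
[col 4] AJPQTZ: children AJPT:{G}, QZ:{C,T} ∪→ {C,G,T}; cost 1
[col 5] AP: children A:{T}, P:{A} ∪→ {A,T}; cost 1
[col 5] JT: children J:{T}, T:{C} ∪→ {C,T}; cost 1
[col 5] AJPT: children AP:{A,T}, JT:{C,T} ∩→ {T}; cost 0
[col 5] QZ: children Q:{C}, Z:{C} ∩→ {C}; cost 0
[col 5] AJPQTZ: children AJPT:{T}, QZ:{C} ∪→ {C,T}; cost 1
[col 6] AP: children A:{G}, P:{T} ∪→ {G,T}; cost 1
[col 6] JT: children J:{T}, T:{G} ∪→ {G,T}; cost 1
[col 6] AJPT: children AP:{G,T}, JT:{G,T} ∩→ {G,T}; cost 0
[col 6] QZ: children Q:{G}, Z:{T} ∪→ {G,T}; cost 1
[col 6] AJPQTZ: children AJPT:{G,T}, QZ:{G,T} ∩→ {G,T}; cost 0
[col 7] AP: children A:{A}, P:{A} ∩→ {A}; cost 0
[col 7] JT: children J:{A}, T:{G} ∪→ {A,G}; cost 1
[col 7] AJPT: children AP:{A}, JT:{A,G} ∩→ {A}; cost 0
[col 7] QZ: children Q:{G}, Z:{A} ∪→ {A,G}; cost 1
[col 7] AJPQTZ: children AJPT:{A}, QZ:{A,G} ∩→ {A}; cost 0
per-site changes: [4, 3, 4, 3, 4, 3, 3, 2]; total = 26

4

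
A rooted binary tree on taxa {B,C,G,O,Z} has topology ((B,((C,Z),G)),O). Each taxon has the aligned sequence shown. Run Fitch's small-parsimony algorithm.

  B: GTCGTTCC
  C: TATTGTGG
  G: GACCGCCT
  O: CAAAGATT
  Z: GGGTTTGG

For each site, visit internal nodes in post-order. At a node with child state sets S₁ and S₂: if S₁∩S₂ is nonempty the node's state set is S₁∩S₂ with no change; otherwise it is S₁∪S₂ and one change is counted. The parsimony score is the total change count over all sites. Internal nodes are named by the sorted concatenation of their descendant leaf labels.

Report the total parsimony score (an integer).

18

[col 0] CZ: children C:{T}, Z:{G} ∪→ {G,T}; cost 1
[col 0] CGZ: children CZ:{G,T}, G:{G} ∩→ {G}; cost 0
[col 0] BCGZ: children B:{G}, CGZ:{G} ∩→ {G}; cost 0
[col 0] BCGOZ: children BCGZ:{G}, O:{C} ∪→ {C,G}; cost 1
[col 1] CZ: children C:{A}, Z:{G} ∪→ {A,G}; cost 1
[col 1] CGZ: children CZ:{A,G}, G:{A} ∩→ {A}; cost 0
[col 1] BCGZ: children B:{T}, CGZ:{A} ∪→ {A,T}; cost 1
[col 1] BCGOZ: children BCGZ:{A,T}, O:{A} ∩→ {A}; cost 0
[col 2] CZ: children C:{T}, Z:{G} ∪→ {G,T}; cost 1
[col 2] CGZ: children CZ:{G,T}, G:{C} ∪→ {C,G,T}; cost 1
[col 2] BCGZ: children B:{C}, CGZ:{C,G,T} ∩→ {C}; cost 0
[col 2] BCGOZ: children BCGZ:{C}, O:{A} ∪→ {A,C}; cost 1
[col 3] CZ: children C:{T}, Z:{T} ∩→ {T}; cost 0
[col 3] CGZ: children CZ:{T}, G:{C} ∪→ {C,T}; cost 1
[col 3] BCGZ: children B:{G}, CGZ:{C,T} ∪→ {C,G,T}; cost 1
[col 3] BCGOZ: children BCGZ:{C,G,T}, O:{A} ∪→ {A,C,G,T}; cost 1
[col 4] CZ: children C:{G}, Z:{T} ∪→ {G,T}; cost 1
[col 4] CGZ: children CZ:{G,T}, G:{G} ∩→ {G}; cost 0
[col 4] BCGZ: children B:{T}, CGZ:{G} ∪→ {G,T}; cost 1
[col 4] BCGOZ: children BCGZ:{G,T}, O:{G} ∩→ {G}; cost 0
[col 5] CZ: children C:{T}, Z:{T} ∩→ {T}; cost 0
[col 5] CGZ: children CZ:{T}, G:{C} ∪→ {C,T}; cost 1
[col 5] BCGZ: children B:{T}, CGZ:{C,T} ∩→ {T}; cost 0
[col 5] BCGOZ: children BCGZ:{T}, O:{A} ∪→ {A,T}; cost 1
[col 6] CZ: children C:{G}, Z:{G} ∩→ {G}; cost 0
[col 6] CGZ: children CZ:{G}, G:{C} ∪→ {C,G}; cost 1
[col 6] BCGZ: children B:{C}, CGZ:{C,G} ∩→ {C}; cost 0
[col 6] BCGOZ: children BCGZ:{C}, O:{T} ∪→ {C,T}; cost 1
[col 7] CZ: children C:{G}, Z:{G} ∩→ {G}; cost 0
[col 7] CGZ: children CZ:{G}, G:{T} ∪→ {G,T}; cost 1
[col 7] BCGZ: children B:{C}, CGZ:{G,T} ∪→ {C,G,T}; cost 1
[col 7] BCGOZ: children BCGZ:{C,G,T}, O:{T} ∩→ {T}; cost 0
per-site changes: [2, 2, 3, 3, 2, 2, 2, 2]; total = 18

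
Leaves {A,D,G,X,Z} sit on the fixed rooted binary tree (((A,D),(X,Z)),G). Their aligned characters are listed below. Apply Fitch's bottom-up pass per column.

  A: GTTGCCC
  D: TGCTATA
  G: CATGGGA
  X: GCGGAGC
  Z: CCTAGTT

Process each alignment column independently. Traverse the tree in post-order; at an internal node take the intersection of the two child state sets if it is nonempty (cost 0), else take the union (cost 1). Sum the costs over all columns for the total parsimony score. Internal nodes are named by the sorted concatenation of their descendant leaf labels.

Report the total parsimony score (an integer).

19

AD@0: {G} ∪ {T} = {G,T} (union, +1)
XZ@0: {G} ∪ {C} = {C,G} (union, +1)
ADXZ@0: {G,T} ∩ {C,G} = {G} (intersection, +0)
ADGXZ@0: {G} ∪ {C} = {C,G} (union, +1)
AD@1: {T} ∪ {G} = {G,T} (union, +1)
XZ@1: {C} ∩ {C} = {C} (intersection, +0)
ADXZ@1: {G,T} ∪ {C} = {C,G,T} (union, +1)
ADGXZ@1: {C,G,T} ∪ {A} = {A,C,G,T} (union, +1)
AD@2: {T} ∪ {C} = {C,T} (union, +1)
XZ@2: {G} ∪ {T} = {G,T} (union, +1)
ADXZ@2: {C,T} ∩ {G,T} = {T} (intersection, +0)
ADGXZ@2: {T} ∩ {T} = {T} (intersection, +0)
AD@3: {G} ∪ {T} = {G,T} (union, +1)
XZ@3: {G} ∪ {A} = {A,G} (union, +1)
ADXZ@3: {G,T} ∩ {A,G} = {G} (intersection, +0)
ADGXZ@3: {G} ∩ {G} = {G} (intersection, +0)
AD@4: {C} ∪ {A} = {A,C} (union, +1)
XZ@4: {A} ∪ {G} = {A,G} (union, +1)
ADXZ@4: {A,C} ∩ {A,G} = {A} (intersection, +0)
ADGXZ@4: {A} ∪ {G} = {A,G} (union, +1)
AD@5: {C} ∪ {T} = {C,T} (union, +1)
XZ@5: {G} ∪ {T} = {G,T} (union, +1)
ADXZ@5: {C,T} ∩ {G,T} = {T} (intersection, +0)
ADGXZ@5: {T} ∪ {G} = {G,T} (union, +1)
AD@6: {C} ∪ {A} = {A,C} (union, +1)
XZ@6: {C} ∪ {T} = {C,T} (union, +1)
ADXZ@6: {A,C} ∩ {C,T} = {C} (intersection, +0)
ADGXZ@6: {C} ∪ {A} = {A,C} (union, +1)
per-site changes: [3, 3, 2, 2, 3, 3, 3]; total = 19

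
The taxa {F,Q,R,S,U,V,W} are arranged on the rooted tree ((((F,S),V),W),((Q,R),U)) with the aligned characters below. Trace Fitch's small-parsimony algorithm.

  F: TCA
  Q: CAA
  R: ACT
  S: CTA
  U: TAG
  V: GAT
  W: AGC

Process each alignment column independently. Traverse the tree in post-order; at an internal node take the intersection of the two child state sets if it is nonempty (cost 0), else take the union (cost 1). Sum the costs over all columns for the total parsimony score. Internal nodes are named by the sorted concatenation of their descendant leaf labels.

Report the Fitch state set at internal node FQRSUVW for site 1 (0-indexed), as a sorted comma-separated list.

A

FS@0: {T} ∪ {C} = {C,T} (union, +1)
FSV@0: {C,T} ∪ {G} = {C,G,T} (union, +1)
FSVW@0: {C,G,T} ∪ {A} = {A,C,G,T} (union, +1)
QR@0: {C} ∪ {A} = {A,C} (union, +1)
QRU@0: {A,C} ∪ {T} = {A,C,T} (union, +1)
FQRSUVW@0: {A,C,G,T} ∩ {A,C,T} = {A,C,T} (intersection, +0)
FS@1: {C} ∪ {T} = {C,T} (union, +1)
FSV@1: {C,T} ∪ {A} = {A,C,T} (union, +1)
FSVW@1: {A,C,T} ∪ {G} = {A,C,G,T} (union, +1)
QR@1: {A} ∪ {C} = {A,C} (union, +1)
QRU@1: {A,C} ∩ {A} = {A} (intersection, +0)
FQRSUVW@1: {A,C,G,T} ∩ {A} = {A} (intersection, +0)
FS@2: {A} ∩ {A} = {A} (intersection, +0)
FSV@2: {A} ∪ {T} = {A,T} (union, +1)
FSVW@2: {A,T} ∪ {C} = {A,C,T} (union, +1)
QR@2: {A} ∪ {T} = {A,T} (union, +1)
QRU@2: {A,T} ∪ {G} = {A,G,T} (union, +1)
FQRSUVW@2: {A,C,T} ∩ {A,G,T} = {A,T} (intersection, +0)
per-site changes: [5, 4, 4]; total = 13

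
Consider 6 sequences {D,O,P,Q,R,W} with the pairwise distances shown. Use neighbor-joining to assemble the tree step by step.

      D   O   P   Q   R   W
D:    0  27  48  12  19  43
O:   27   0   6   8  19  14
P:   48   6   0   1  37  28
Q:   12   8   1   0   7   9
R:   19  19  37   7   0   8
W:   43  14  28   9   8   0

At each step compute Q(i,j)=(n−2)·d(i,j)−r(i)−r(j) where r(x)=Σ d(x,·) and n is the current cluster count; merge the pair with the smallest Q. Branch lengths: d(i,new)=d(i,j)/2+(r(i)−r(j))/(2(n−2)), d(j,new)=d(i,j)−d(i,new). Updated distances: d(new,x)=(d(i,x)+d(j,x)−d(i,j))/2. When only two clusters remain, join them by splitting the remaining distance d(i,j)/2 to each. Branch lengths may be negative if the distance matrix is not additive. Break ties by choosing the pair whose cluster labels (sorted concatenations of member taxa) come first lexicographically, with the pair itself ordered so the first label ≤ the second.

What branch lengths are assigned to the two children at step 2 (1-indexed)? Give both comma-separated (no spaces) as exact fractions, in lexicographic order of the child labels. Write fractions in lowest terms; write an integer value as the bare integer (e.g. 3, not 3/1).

5/6,43/6

step 1: merge (O,P) at d=6, Q=-170; branch lengths O→-11/4, P→35/4; new cluster OP
  updated: d(D,OP)=69/2, d(OP,Q)=3/2, d(OP,R)=25, d(OP,W)=18
step 2: merge (R,W) at d=8, Q=-113; branch lengths R→5/6, W→43/6; new cluster RW
  updated: d(D,RW)=27, d(OP,RW)=35/2, d(Q,RW)=4
step 3: merge (D,RW) at d=27, Q=-68; branch lengths D→79/4, RW→29/4; new cluster DRW
  updated: d(DRW,OP)=25/2, d(DRW,Q)=-11/2
step 4: merge (DRW,OP) at d=25/2, Q=-17/2; branch lengths DRW→11/4, OP→39/4; new cluster DOPRW
  updated: d(DOPRW,Q)=-33/4
step 5: merge (DOPRW,Q) at d=-33/4; branch lengths DOPRW→-33/8, Q→-33/8; new cluster DOPQRW
final tree: (((D:79/4,(R:5/6,W:43/6):29/4):11/4,(O:-11/4,P:35/4):39/4):-33/8,Q:-33/8)
total length: 181/4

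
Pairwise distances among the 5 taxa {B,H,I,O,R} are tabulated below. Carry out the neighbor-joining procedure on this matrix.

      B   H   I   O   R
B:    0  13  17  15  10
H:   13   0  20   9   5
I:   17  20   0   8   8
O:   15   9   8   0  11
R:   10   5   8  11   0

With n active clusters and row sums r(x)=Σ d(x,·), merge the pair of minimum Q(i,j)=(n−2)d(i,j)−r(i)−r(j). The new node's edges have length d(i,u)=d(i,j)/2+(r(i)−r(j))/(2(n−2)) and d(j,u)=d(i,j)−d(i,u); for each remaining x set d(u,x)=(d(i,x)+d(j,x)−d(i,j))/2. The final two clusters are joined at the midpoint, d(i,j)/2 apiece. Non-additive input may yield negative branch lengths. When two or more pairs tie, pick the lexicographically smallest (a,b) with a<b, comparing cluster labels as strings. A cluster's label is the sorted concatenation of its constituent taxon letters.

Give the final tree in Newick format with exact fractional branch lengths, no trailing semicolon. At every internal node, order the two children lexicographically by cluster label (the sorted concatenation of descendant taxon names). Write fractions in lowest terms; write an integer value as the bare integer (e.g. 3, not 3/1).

1. join I+O (d=8, Q=-72) ⇒ IO; edges |I|=17/3, |O|=7/3
  updated: d(B,IO)=12, d(H,IO)=21/2, d(IO,R)=11/2
2. join B+IO (d=12, Q=-39) ⇒ BIO; edges |B|=31/4, |IO|=17/4
  updated: d(BIO,H)=23/4, d(BIO,R)=7/4
3. join BIO+H (d=23/4, Q=-25/2) ⇒ BHIO; edges |BIO|=5/4, |H|=9/2
  updated: d(BHIO,R)=1/2
4. join BHIO+R (d=1/2) ⇒ BHIOR; edges |BHIO|=1/4, |R|=1/4
final tree: (((B:31/4,(I:17/3,O:7/3):17/4):5/4,H:9/2):1/4,R:1/4)
total length: 105/4

(((B:31/4,(I:17/3,O:7/3):17/4):5/4,H:9/2):1/4,R:1/4)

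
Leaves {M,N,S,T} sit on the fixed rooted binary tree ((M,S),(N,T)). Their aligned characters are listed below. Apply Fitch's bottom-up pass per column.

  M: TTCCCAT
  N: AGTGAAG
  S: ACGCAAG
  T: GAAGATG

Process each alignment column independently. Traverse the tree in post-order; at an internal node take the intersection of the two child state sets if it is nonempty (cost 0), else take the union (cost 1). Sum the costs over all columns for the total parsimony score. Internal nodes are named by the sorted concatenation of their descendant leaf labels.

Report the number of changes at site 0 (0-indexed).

MS@0: {T} ∪ {A} = {A,T} (union, +1)
NT@0: {A} ∪ {G} = {A,G} (union, +1)
MNST@0: {A,T} ∩ {A,G} = {A} (intersection, +0)
MS@1: {T} ∪ {C} = {C,T} (union, +1)
NT@1: {G} ∪ {A} = {A,G} (union, +1)
MNST@1: {C,T} ∪ {A,G} = {A,C,G,T} (union, +1)
MS@2: {C} ∪ {G} = {C,G} (union, +1)
NT@2: {T} ∪ {A} = {A,T} (union, +1)
MNST@2: {C,G} ∪ {A,T} = {A,C,G,T} (union, +1)
MS@3: {C} ∩ {C} = {C} (intersection, +0)
NT@3: {G} ∩ {G} = {G} (intersection, +0)
MNST@3: {C} ∪ {G} = {C,G} (union, +1)
MS@4: {C} ∪ {A} = {A,C} (union, +1)
NT@4: {A} ∩ {A} = {A} (intersection, +0)
MNST@4: {A,C} ∩ {A} = {A} (intersection, +0)
MS@5: {A} ∩ {A} = {A} (intersection, +0)
NT@5: {A} ∪ {T} = {A,T} (union, +1)
MNST@5: {A} ∩ {A,T} = {A} (intersection, +0)
MS@6: {T} ∪ {G} = {G,T} (union, +1)
NT@6: {G} ∩ {G} = {G} (intersection, +0)
MNST@6: {G,T} ∩ {G} = {G} (intersection, +0)
per-site changes: [2, 3, 3, 1, 1, 1, 1]; total = 12

2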